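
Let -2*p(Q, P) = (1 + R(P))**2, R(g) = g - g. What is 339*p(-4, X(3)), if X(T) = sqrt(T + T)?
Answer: -339/2 ≈ -169.50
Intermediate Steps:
R(g) = 0
X(T) = sqrt(2)*sqrt(T) (X(T) = sqrt(2*T) = sqrt(2)*sqrt(T))
p(Q, P) = -1/2 (p(Q, P) = -(1 + 0)**2/2 = -1/2*1**2 = -1/2*1 = -1/2)
339*p(-4, X(3)) = 339*(-1/2) = -339/2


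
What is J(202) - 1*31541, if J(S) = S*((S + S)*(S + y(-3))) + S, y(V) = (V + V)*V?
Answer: 17922421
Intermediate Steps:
y(V) = 2*V**2 (y(V) = (2*V)*V = 2*V**2)
J(S) = S + 2*S**2*(18 + S) (J(S) = S*((S + S)*(S + 2*(-3)**2)) + S = S*((2*S)*(S + 2*9)) + S = S*((2*S)*(S + 18)) + S = S*((2*S)*(18 + S)) + S = S*(2*S*(18 + S)) + S = 2*S**2*(18 + S) + S = S + 2*S**2*(18 + S))
J(202) - 1*31541 = 202*(1 + 2*202**2 + 36*202) - 1*31541 = 202*(1 + 2*40804 + 7272) - 31541 = 202*(1 + 81608 + 7272) - 31541 = 202*88881 - 31541 = 17953962 - 31541 = 17922421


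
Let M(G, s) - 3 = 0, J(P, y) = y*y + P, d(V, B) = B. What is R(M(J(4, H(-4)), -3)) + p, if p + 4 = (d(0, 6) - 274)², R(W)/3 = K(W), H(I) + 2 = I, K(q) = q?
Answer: 71829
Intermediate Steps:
H(I) = -2 + I
J(P, y) = P + y² (J(P, y) = y² + P = P + y²)
M(G, s) = 3 (M(G, s) = 3 + 0 = 3)
R(W) = 3*W
p = 71820 (p = -4 + (6 - 274)² = -4 + (-268)² = -4 + 71824 = 71820)
R(M(J(4, H(-4)), -3)) + p = 3*3 + 71820 = 9 + 71820 = 71829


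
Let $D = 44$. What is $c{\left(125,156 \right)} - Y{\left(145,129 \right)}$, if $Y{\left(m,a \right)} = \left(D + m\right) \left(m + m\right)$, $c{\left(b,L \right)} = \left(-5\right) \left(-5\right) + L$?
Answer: $-54629$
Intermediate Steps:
$c{\left(b,L \right)} = 25 + L$
$Y{\left(m,a \right)} = 2 m \left(44 + m\right)$ ($Y{\left(m,a \right)} = \left(44 + m\right) \left(m + m\right) = \left(44 + m\right) 2 m = 2 m \left(44 + m\right)$)
$c{\left(125,156 \right)} - Y{\left(145,129 \right)} = \left(25 + 156\right) - 2 \cdot 145 \left(44 + 145\right) = 181 - 2 \cdot 145 \cdot 189 = 181 - 54810 = -54629$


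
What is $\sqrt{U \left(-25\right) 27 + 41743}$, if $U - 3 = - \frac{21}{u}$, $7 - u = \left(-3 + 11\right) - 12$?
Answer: $\frac{\sqrt{4961803}}{11} \approx 202.5$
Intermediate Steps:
$u = 11$ ($u = 7 - \left(\left(-3 + 11\right) - 12\right) = 7 - \left(8 - 12\right) = 7 - -4 = 7 + 4 = 11$)
$U = \frac{12}{11}$ ($U = 3 - \frac{21}{11} = \frac{12}{11} \approx 1.0909$)
$\sqrt{U \left(-25\right) 27 + 41743} = \sqrt{\frac{12}{11} \left(-25\right) 27 + 41743} = \sqrt{\left(- \frac{300}{11}\right) 27 + 41743} = \sqrt{- \frac{8100}{11} + 41743} = \sqrt{\frac{451073}{11}} = \frac{\sqrt{4961803}}{11}$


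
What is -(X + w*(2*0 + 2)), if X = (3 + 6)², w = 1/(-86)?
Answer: -3482/43 ≈ -80.977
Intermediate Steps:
w = -1/86 ≈ -0.011628
X = 81 (X = 9² = 81)
-(X + w*(2*0 + 2)) = -(81 - (2*0 + 2)/86) = -(81 - (0 + 2)/86) = -(81 - 1/86*2) = -(81 - 1/43) = -1*3482/43 = -3482/43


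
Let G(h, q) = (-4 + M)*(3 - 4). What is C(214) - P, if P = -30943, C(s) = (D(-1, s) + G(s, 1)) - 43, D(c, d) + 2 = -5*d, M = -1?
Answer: 29833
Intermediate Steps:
D(c, d) = -2 - 5*d
G(h, q) = 5 (G(h, q) = (-4 - 1)*(3 - 4) = -5*(-1) = 5)
C(s) = -40 - 5*s (C(s) = ((-2 - 5*s) + 5) - 43 = (3 - 5*s) - 43 = -40 - 5*s)
C(214) - P = (-40 - 5*214) - 1*(-30943) = (-40 - 1070) + 30943 = -1110 + 30943 = 29833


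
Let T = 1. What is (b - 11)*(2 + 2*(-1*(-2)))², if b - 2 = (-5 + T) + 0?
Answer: -468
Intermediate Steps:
b = -2 (b = 2 + ((-5 + 1) + 0) = 2 + (-4 + 0) = 2 - 4 = -2)
(b - 11)*(2 + 2*(-1*(-2)))² = (-2 - 11)*(2 + 2*(-1*(-2)))² = -13*(2 + 2*2)² = -13*(2 + 4)² = -13*6² = -13*36 = -468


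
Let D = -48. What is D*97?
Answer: -4656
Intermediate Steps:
D*97 = -48*97 = -4656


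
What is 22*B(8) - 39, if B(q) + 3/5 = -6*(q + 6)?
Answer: -9501/5 ≈ -1900.2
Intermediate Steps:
B(q) = -183/5 - 6*q (B(q) = -⅗ - 6*(q + 6) = -⅗ - 6*(6 + q) = -⅗ + (-36 - 6*q) = -183/5 - 6*q)
22*B(8) - 39 = 22*(-183/5 - 6*8) - 39 = 22*(-183/5 - 48) - 39 = 22*(-423/5) - 39 = -9306/5 - 39 = -9501/5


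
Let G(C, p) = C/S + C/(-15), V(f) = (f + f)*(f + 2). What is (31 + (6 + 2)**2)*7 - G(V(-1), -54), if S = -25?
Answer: 49859/75 ≈ 664.79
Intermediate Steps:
V(f) = 2*f*(2 + f) (V(f) = (2*f)*(2 + f) = 2*f*(2 + f))
G(C, p) = -8*C/75 (G(C, p) = C/(-25) + C/(-15) = C*(-1/25) + C*(-1/15) = -C/25 - C/15 = -8*C/75)
(31 + (6 + 2)**2)*7 - G(V(-1), -54) = (31 + (6 + 2)**2)*7 - (-8)*2*(-1)*(2 - 1)/75 = (31 + 8**2)*7 - (-8)*2*(-1)*1/75 = (31 + 64)*7 - (-8)*(-2)/75 = 95*7 - 1*16/75 = 665 - 16/75 = 49859/75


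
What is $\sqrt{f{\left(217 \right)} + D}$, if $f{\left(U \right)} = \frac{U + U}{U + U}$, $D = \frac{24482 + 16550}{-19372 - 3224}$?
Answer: $\frac{i \sqrt{26036241}}{5649} \approx 0.90327 i$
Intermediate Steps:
$D = - \frac{10258}{5649}$ ($D = \frac{41032}{-22596} = 41032 \left(- \frac{1}{22596}\right) = - \frac{10258}{5649} \approx -1.8159$)
$f{\left(U \right)} = 1$ ($f{\left(U \right)} = \frac{2 U}{2 U} = 2 U \frac{1}{2 U} = 1$)
$\sqrt{f{\left(217 \right)} + D} = \sqrt{1 - \frac{10258}{5649}} = \sqrt{- \frac{4609}{5649}} = \frac{i \sqrt{26036241}}{5649}$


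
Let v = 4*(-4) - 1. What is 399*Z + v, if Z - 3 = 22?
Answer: 9958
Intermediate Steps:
Z = 25 (Z = 3 + 22 = 25)
v = -17 (v = -16 - 1 = -17)
399*Z + v = 399*25 - 17 = 9975 - 17 = 9958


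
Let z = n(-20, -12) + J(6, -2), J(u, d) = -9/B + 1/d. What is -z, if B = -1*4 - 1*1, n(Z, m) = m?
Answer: 107/10 ≈ 10.700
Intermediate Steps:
B = -5 (B = -4 - 1 = -5)
J(u, d) = 9/5 + 1/d (J(u, d) = -9/(-5) + 1/d = -9*(-1/5) + 1/d = 9/5 + 1/d)
z = -107/10 (z = -12 + (9/5 + 1/(-2)) = -12 + (9/5 - 1/2) = -12 + 13/10 = -107/10 ≈ -10.700)
-z = -1*(-107/10) = 107/10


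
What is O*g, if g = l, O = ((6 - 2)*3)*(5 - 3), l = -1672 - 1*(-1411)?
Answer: -6264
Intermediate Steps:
l = -261 (l = -1672 + 1411 = -261)
O = 24 (O = (4*3)*2 = 12*2 = 24)
g = -261
O*g = 24*(-261) = -6264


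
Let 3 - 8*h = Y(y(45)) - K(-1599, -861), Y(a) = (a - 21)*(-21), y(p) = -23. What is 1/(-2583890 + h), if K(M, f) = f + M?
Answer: -8/20674501 ≈ -3.8695e-7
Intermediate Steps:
K(M, f) = M + f
Y(a) = 441 - 21*a (Y(a) = (-21 + a)*(-21) = 441 - 21*a)
h = -3381/8 (h = 3/8 - ((441 - 21*(-23)) - (-1599 - 861))/8 = 3/8 - ((441 + 483) - 1*(-2460))/8 = 3/8 - (924 + 2460)/8 = 3/8 - 1/8*3384 = 3/8 - 423 = -3381/8 ≈ -422.63)
1/(-2583890 + h) = 1/(-2583890 - 3381/8) = 1/(-20674501/8) = -8/20674501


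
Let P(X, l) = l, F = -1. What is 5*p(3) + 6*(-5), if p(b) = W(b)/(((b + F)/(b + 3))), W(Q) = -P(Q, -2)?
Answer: 0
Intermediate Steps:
W(Q) = 2 (W(Q) = -1*(-2) = 2)
p(b) = 2*(3 + b)/(-1 + b) (p(b) = 2/(((b - 1)/(b + 3))) = 2/(((-1 + b)/(3 + b))) = 2*((3 + b)/(-1 + b)) = 2*(3 + b)/(-1 + b))
5*p(3) + 6*(-5) = 5*(2*(3 + 3)/(-1 + 3)) + 6*(-5) = 5*(2*6/2) - 30 = 5*(2*(½)*6) - 30 = 5*6 - 30 = 30 - 30 = 0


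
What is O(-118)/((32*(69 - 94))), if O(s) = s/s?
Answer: -1/800 ≈ -0.0012500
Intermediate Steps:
O(s) = 1
O(-118)/((32*(69 - 94))) = 1/(32*(69 - 94)) = 1/(32*(-25)) = 1/(-800) = 1*(-1/800) = -1/800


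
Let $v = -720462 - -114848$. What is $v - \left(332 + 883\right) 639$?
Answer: $-1381999$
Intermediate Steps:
$v = -605614$ ($v = -720462 + 114848 = -605614$)
$v - \left(332 + 883\right) 639 = -605614 - \left(332 + 883\right) 639 = -605614 - 1215 \cdot 639 = -605614 - 776385 = -1381999$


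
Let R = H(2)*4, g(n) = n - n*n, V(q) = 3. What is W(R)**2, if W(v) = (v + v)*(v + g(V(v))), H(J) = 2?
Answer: 1024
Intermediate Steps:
g(n) = n - n**2
R = 8 (R = 2*4 = 8)
W(v) = 2*v*(-6 + v) (W(v) = (v + v)*(v + 3*(1 - 1*3)) = (2*v)*(v + 3*(1 - 3)) = (2*v)*(v + 3*(-2)) = (2*v)*(v - 6) = (2*v)*(-6 + v) = 2*v*(-6 + v))
W(R)**2 = (2*8*(-6 + 8))**2 = (2*8*2)**2 = 32**2 = 1024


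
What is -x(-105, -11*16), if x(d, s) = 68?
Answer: -68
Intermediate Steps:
-x(-105, -11*16) = -1*68 = -68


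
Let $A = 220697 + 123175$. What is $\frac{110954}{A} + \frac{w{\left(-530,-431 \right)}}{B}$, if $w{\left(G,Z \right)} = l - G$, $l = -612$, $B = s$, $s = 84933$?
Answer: $\frac{521969921}{1622560032} \approx 0.3217$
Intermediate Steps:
$B = 84933$
$w{\left(G,Z \right)} = -612 - G$
$A = 343872$
$\frac{110954}{A} + \frac{w{\left(-530,-431 \right)}}{B} = \frac{110954}{343872} + \frac{-612 - -530}{84933} = 110954 \cdot \frac{1}{343872} + \left(-612 + 530\right) \frac{1}{84933} = \frac{55477}{171936} - \frac{82}{84933} = \frac{521969921}{1622560032}$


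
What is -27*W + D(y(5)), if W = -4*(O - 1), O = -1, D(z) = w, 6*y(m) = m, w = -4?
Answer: -220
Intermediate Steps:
y(m) = m/6
D(z) = -4
W = 8 (W = -4*(-1 - 1) = -(-8) = -4*(-2) = 8)
-27*W + D(y(5)) = -27*8 - 4 = -216 - 4 = -220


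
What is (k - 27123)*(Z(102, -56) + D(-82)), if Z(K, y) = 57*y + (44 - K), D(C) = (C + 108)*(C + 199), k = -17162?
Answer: 9211280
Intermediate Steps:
D(C) = (108 + C)*(199 + C)
Z(K, y) = 44 - K + 57*y
(k - 27123)*(Z(102, -56) + D(-82)) = (-17162 - 27123)*((44 - 1*102 + 57*(-56)) + (21492 + (-82)**2 + 307*(-82))) = -44285*((44 - 102 - 3192) + (21492 + 6724 - 25174)) = -44285*(-3250 + 3042) = -44285*(-208) = 9211280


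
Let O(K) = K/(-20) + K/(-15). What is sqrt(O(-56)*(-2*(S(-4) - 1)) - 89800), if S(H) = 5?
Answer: 2*I*sqrt(5054190)/15 ≈ 299.75*I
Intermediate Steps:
O(K) = -7*K/60 (O(K) = K*(-1/20) + K*(-1/15) = -K/20 - K/15 = -7*K/60)
sqrt(O(-56)*(-2*(S(-4) - 1)) - 89800) = sqrt((-7/60*(-56))*(-2*(5 - 1)) - 89800) = sqrt(98*(-2*4)/15 - 89800) = sqrt((98/15)*(-8) - 89800) = sqrt(-784/15 - 89800) = sqrt(-1347784/15) = 2*I*sqrt(5054190)/15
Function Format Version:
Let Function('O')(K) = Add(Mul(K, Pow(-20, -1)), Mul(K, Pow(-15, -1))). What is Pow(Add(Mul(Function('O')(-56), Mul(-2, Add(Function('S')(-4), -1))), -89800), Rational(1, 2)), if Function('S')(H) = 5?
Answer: Mul(Rational(2, 15), I, Pow(5054190, Rational(1, 2))) ≈ Mul(299.75, I)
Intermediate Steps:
Function('O')(K) = Mul(Rational(-7, 60), K) (Function('O')(K) = Add(Mul(K, Rational(-1, 20)), Mul(K, Rational(-1, 15))) = Add(Mul(Rational(-1, 20), K), Mul(Rational(-1, 15), K)) = Mul(Rational(-7, 60), K))
Pow(Add(Mul(Function('O')(-56), Mul(-2, Add(Function('S')(-4), -1))), -89800), Rational(1, 2)) = Pow(Add(Mul(Mul(Rational(-7, 60), -56), Mul(-2, Add(5, -1))), -89800), Rational(1, 2)) = Pow(Add(Mul(Rational(98, 15), Mul(-2, 4)), -89800), Rational(1, 2)) = Pow(Add(Mul(Rational(98, 15), -8), -89800), Rational(1, 2)) = Pow(Add(Rational(-784, 15), -89800), Rational(1, 2)) = Pow(Rational(-1347784, 15), Rational(1, 2)) = Mul(Rational(2, 15), I, Pow(5054190, Rational(1, 2)))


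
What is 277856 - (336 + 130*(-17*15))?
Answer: 310670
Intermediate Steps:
277856 - (336 + 130*(-17*15)) = 277856 - (336 + 130*(-255)) = 277856 - (336 - 33150) = 277856 - 1*(-32814) = 277856 + 32814 = 310670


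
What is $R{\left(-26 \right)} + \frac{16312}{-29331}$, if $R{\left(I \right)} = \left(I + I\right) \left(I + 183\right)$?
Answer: $- \frac{239474596}{29331} \approx -8164.6$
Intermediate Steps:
$R{\left(I \right)} = 2 I \left(183 + I\right)$
$R{\left(-26 \right)} + \frac{16312}{-29331} = 2 \left(-26\right) \left(183 - 26\right) + \frac{16312}{-29331} = 2 \left(-26\right) 157 + 16312 \left(- \frac{1}{29331}\right) = -8164 - \frac{16312}{29331} = - \frac{239474596}{29331}$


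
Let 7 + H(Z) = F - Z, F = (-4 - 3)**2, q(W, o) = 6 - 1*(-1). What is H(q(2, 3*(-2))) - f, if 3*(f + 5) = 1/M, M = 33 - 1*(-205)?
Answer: 28559/714 ≈ 39.999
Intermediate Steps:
M = 238 (M = 33 + 205 = 238)
q(W, o) = 7 (q(W, o) = 6 + 1 = 7)
f = -3569/714 (f = -5 + (1/3)/238 = -5 + (1/3)*(1/238) = -5 + 1/714 = -3569/714 ≈ -4.9986)
F = 49 (F = (-7)**2 = 49)
H(Z) = 42 - Z (H(Z) = -7 + (49 - Z) = 42 - Z)
H(q(2, 3*(-2))) - f = (42 - 1*7) - 1*(-3569/714) = (42 - 7) + 3569/714 = 35 + 3569/714 = 28559/714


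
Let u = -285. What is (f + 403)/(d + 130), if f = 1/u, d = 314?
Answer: 57427/63270 ≈ 0.90765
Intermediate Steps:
f = -1/285 (f = 1/(-285) = -1/285 ≈ -0.0035088)
(f + 403)/(d + 130) = (-1/285 + 403)/(314 + 130) = (114854/285)/444 = (1/444)*(114854/285) = 57427/63270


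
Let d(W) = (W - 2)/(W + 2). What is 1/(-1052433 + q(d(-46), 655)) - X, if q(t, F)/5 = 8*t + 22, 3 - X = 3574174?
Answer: 41371290239472/11575073 ≈ 3.5742e+6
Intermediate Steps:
X = -3574171 (X = 3 - 1*3574174 = 3 - 3574174 = -3574171)
d(W) = (-2 + W)/(2 + W)
q(t, F) = 110 + 40*t (q(t, F) = 5*(8*t + 22) = 5*(22 + 8*t) = 110 + 40*t)
1/(-1052433 + q(d(-46), 655)) - X = 1/(-1052433 + (110 + 40*((-2 - 46)/(2 - 46)))) - 1*(-3574171) = 1/(-1052433 + (110 + 40*(-48/(-44)))) + 3574171 = 1/(-1052433 + (110 + 40*(-1/44*(-48)))) + 3574171 = 1/(-1052433 + (110 + 40*(12/11))) + 3574171 = 1/(-1052433 + (110 + 480/11)) + 3574171 = 1/(-1052433 + 1690/11) + 3574171 = 1/(-11575073/11) + 3574171 = -11/11575073 + 3574171 = 41371290239472/11575073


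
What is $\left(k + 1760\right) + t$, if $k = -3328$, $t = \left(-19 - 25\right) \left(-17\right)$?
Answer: $-820$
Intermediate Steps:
$t = 748$ ($t = \left(-44\right) \left(-17\right) = 748$)
$\left(k + 1760\right) + t = \left(-3328 + 1760\right) + 748 = -1568 + 748 = -820$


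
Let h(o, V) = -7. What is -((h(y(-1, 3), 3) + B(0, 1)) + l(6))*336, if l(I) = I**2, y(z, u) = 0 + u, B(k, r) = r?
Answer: -10080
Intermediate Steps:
y(z, u) = u
-((h(y(-1, 3), 3) + B(0, 1)) + l(6))*336 = -((-7 + 1) + 6**2)*336 = -(-6 + 36)*336 = -30*336 = -1*10080 = -10080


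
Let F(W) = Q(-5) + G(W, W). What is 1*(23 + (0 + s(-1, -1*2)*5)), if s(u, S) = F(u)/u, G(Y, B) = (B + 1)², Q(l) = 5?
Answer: -2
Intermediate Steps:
G(Y, B) = (1 + B)²
F(W) = 5 + (1 + W)²
s(u, S) = (5 + (1 + u)²)/u
1*(23 + (0 + s(-1, -1*2)*5)) = 1*(23 + (0 + ((5 + (1 - 1)²)/(-1))*5)) = 1*(23 + (0 - (5 + 0²)*5)) = 1*(23 + (0 - (5 + 0)*5)) = 1*(23 + (0 - 1*5*5)) = 1*(23 + (0 - 5*5)) = 1*(23 + (0 - 25)) = 1*(23 - 25) = 1*(-2) = -2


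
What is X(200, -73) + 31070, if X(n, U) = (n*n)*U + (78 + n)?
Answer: -2888652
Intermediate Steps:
X(n, U) = 78 + n + U*n² (X(n, U) = n²*U + (78 + n) = U*n² + (78 + n) = 78 + n + U*n²)
X(200, -73) + 31070 = (78 + 200 - 73*200²) + 31070 = (78 + 200 - 73*40000) + 31070 = (78 + 200 - 2920000) + 31070 = -2919722 + 31070 = -2888652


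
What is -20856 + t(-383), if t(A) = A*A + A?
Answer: 125450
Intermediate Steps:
t(A) = A + A² (t(A) = A² + A = A + A²)
-20856 + t(-383) = -20856 - 383*(1 - 383) = -20856 - 383*(-382) = -20856 + 146306 = 125450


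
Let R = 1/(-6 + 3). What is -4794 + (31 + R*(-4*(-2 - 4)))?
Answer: -4771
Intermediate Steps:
R = -⅓ (R = 1/(-3) = -⅓ ≈ -0.33333)
-4794 + (31 + R*(-4*(-2 - 4))) = -4794 + (31 - (-4)*(-2 - 4)/3) = -4794 + (31 - (-4)*(-6)/3) = -4794 + (31 - ⅓*24) = -4794 + (31 - 8) = -4794 + 23 = -4771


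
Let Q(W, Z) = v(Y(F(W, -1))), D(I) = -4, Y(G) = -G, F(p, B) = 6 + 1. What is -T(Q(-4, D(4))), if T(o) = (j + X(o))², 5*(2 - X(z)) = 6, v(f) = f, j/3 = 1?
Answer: -361/25 ≈ -14.440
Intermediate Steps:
j = 3 (j = 3*1 = 3)
F(p, B) = 7
Q(W, Z) = -7 (Q(W, Z) = -1*7 = -7)
X(z) = ⅘ (X(z) = 2 - ⅕*6 = 2 - 6/5 = ⅘)
T(o) = 361/25 (T(o) = (3 + ⅘)² = (19/5)² = 361/25)
-T(Q(-4, D(4))) = -1*361/25 = -361/25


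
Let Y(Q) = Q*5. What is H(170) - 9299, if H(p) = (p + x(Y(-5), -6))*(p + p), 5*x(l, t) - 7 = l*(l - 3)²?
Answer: -1283823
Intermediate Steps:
Y(Q) = 5*Q
x(l, t) = 7/5 + l*(-3 + l)²/5 (x(l, t) = 7/5 + (l*(l - 3)²)/5 = 7/5 + (l*(-3 + l)²)/5 = 7/5 + l*(-3 + l)²/5)
H(p) = 2*p*(-19593/5 + p) (H(p) = (p + (7/5 + (5*(-5))*(-3 + 5*(-5))²/5))*(p + p) = (p + (7/5 + (⅕)*(-25)*(-3 - 25)²))*(2*p) = (p + (7/5 + (⅕)*(-25)*(-28)²))*(2*p) = (p + (7/5 + (⅕)*(-25)*784))*(2*p) = (p + (7/5 - 3920))*(2*p) = (p - 19593/5)*(2*p) = (-19593/5 + p)*(2*p) = 2*p*(-19593/5 + p))
H(170) - 9299 = (⅖)*170*(-19593 + 5*170) - 9299 = (⅖)*170*(-19593 + 850) - 9299 = (⅖)*170*(-18743) - 9299 = -1274524 - 9299 = -1283823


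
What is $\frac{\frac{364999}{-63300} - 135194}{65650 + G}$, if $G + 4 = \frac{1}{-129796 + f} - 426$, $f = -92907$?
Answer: $- \frac{1905924610252897}{919412855414700} \approx -2.073$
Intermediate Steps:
$G = - \frac{95762291}{222703}$ ($G = -4 + \left(\frac{1}{-129796 - 92907} - 426\right) = -4 - \left(426 - \frac{1}{-222703}\right) = -4 - \frac{94871479}{222703} = - \frac{95762291}{222703} \approx -430.0$)
$\frac{\frac{364999}{-63300} - 135194}{65650 + G} = \frac{\frac{364999}{-63300} - 135194}{65650 - \frac{95762291}{222703}} = \frac{364999 \left(- \frac{1}{63300}\right) - 135194}{\frac{14524689659}{222703}} = \left(- \frac{364999}{63300} - 135194\right) \frac{222703}{14524689659} = \left(- \frac{8558145199}{63300}\right) \frac{222703}{14524689659} = - \frac{1905924610252897}{919412855414700}$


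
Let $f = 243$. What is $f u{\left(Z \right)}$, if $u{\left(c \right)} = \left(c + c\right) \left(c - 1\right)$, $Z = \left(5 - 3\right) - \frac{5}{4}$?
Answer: $- \frac{729}{8} \approx -91.125$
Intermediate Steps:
$Z = \frac{3}{4}$ ($Z = 2 - \frac{5}{4} = \frac{3}{4} \approx 0.75$)
$u{\left(c \right)} = 2 c \left(-1 + c\right)$
$f u{\left(Z \right)} = 243 \cdot 2 \cdot \frac{3}{4} \left(-1 + \frac{3}{4}\right) = 243 \cdot 2 \cdot \frac{3}{4} \left(- \frac{1}{4}\right) = 243 \left(- \frac{3}{8}\right) = - \frac{729}{8}$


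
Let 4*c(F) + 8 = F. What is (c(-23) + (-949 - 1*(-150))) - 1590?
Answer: -9587/4 ≈ -2396.8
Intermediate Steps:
c(F) = -2 + F/4
(c(-23) + (-949 - 1*(-150))) - 1590 = ((-2 + (¼)*(-23)) + (-949 - 1*(-150))) - 1590 = ((-2 - 23/4) + (-949 + 150)) - 1590 = (-31/4 - 799) - 1590 = -3227/4 - 1590 = -9587/4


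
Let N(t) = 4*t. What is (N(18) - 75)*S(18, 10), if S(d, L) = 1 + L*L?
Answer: -303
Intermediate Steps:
S(d, L) = 1 + L²
(N(18) - 75)*S(18, 10) = (4*18 - 75)*(1 + 10²) = (72 - 75)*(1 + 100) = -3*101 = -303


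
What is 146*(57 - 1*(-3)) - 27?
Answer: 8733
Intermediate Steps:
146*(57 - 1*(-3)) - 27 = 146*(57 + 3) - 27 = 146*60 - 27 = 8760 - 27 = 8733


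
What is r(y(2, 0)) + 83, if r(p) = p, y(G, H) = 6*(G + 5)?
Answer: 125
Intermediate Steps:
y(G, H) = 30 + 6*G (y(G, H) = 6*(5 + G) = 30 + 6*G)
r(y(2, 0)) + 83 = (30 + 6*2) + 83 = (30 + 12) + 83 = 42 + 83 = 125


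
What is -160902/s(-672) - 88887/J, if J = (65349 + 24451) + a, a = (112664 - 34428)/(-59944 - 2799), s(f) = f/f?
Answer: -906566570610969/5634243164 ≈ -1.6090e+5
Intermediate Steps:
s(f) = 1
a = -78236/62743 (a = 78236/(-62743) = 78236*(-1/62743) = -78236/62743 ≈ -1.2469)
J = 5634243164/62743 (J = (65349 + 24451) - 78236/62743 = 89800 - 78236/62743 = 5634243164/62743 ≈ 89799.)
-160902/s(-672) - 88887/J = -160902/1 - 88887/5634243164/62743 = -160902*1 - 88887*62743/5634243164 = -160902 - 5577037041/5634243164 = -906566570610969/5634243164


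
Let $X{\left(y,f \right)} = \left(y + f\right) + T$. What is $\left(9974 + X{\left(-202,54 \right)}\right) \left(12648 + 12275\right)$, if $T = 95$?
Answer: $247261083$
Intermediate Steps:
$X{\left(y,f \right)} = 95 + f + y$ ($X{\left(y,f \right)} = \left(y + f\right) + 95 = \left(f + y\right) + 95 = 95 + f + y$)
$\left(9974 + X{\left(-202,54 \right)}\right) \left(12648 + 12275\right) = \left(9974 + \left(95 + 54 - 202\right)\right) \left(12648 + 12275\right) = \left(9974 - 53\right) 24923 = 9921 \cdot 24923 = 247261083$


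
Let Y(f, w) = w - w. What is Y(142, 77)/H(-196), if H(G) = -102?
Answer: 0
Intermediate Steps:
Y(f, w) = 0
Y(142, 77)/H(-196) = 0/(-102) = 0*(-1/102) = 0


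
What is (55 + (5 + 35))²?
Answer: 9025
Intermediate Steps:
(55 + (5 + 35))² = (55 + 40)² = 95² = 9025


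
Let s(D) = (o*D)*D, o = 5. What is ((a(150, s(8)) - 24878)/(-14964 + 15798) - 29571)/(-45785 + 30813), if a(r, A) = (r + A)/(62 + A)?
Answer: 1571744779/794983256 ≈ 1.9771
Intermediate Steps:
s(D) = 5*D² (s(D) = (5*D)*D = 5*D²)
a(r, A) = (A + r)/(62 + A)
((a(150, s(8)) - 24878)/(-14964 + 15798) - 29571)/(-45785 + 30813) = (((5*8² + 150)/(62 + 5*8²) - 24878)/(-14964 + 15798) - 29571)/(-45785 + 30813) = (((5*64 + 150)/(62 + 5*64) - 24878)/834 - 29571)/(-14972) = (((320 + 150)/(62 + 320) - 24878)*(1/834) - 29571)*(-1/14972) = ((470/382 - 24878)*(1/834) - 29571)*(-1/14972) = (((1/382)*470 - 24878)*(1/834) - 29571)*(-1/14972) = ((235/191 - 24878)*(1/834) - 29571)*(-1/14972) = (-4751463/191*1/834 - 29571)*(-1/14972) = (-1583821/53098 - 29571)*(-1/14972) = -1571744779/53098*(-1/14972) = 1571744779/794983256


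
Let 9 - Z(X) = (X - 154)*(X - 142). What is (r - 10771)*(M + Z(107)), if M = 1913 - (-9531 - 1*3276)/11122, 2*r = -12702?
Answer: -26484318161/5561 ≈ -4.7625e+6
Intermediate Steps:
r = -6351 (r = (½)*(-12702) = -6351)
Z(X) = 9 - (-154 + X)*(-142 + X) (Z(X) = 9 - (X - 154)*(X - 142) = 9 - (-154 + X)*(-142 + X))
M = 21289193/11122 (M = 1913 - (-9531 - 3276)/11122 = 1913 - (-12807)/11122 = 1913 - 1*(-12807/11122) = 1913 + 12807/11122 = 21289193/11122 ≈ 1914.2)
(r - 10771)*(M + Z(107)) = (-6351 - 10771)*(21289193/11122 + (-21859 - 1*107² + 296*107)) = -17122*(21289193/11122 + (-21859 - 1*11449 + 31672)) = -17122*(21289193/11122 + (-21859 - 11449 + 31672)) = -17122*(21289193/11122 - 1636) = -17122*3093601/11122 = -26484318161/5561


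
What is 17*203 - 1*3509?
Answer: -58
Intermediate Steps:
17*203 - 1*3509 = 3451 - 3509 = -58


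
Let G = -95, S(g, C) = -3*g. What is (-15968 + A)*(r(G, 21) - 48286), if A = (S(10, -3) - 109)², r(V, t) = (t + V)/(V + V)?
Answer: -15380656949/95 ≈ -1.6190e+8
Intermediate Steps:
r(V, t) = (V + t)/(2*V) (r(V, t) = (V + t)/((2*V)) = (V + t)*(1/(2*V)) = (V + t)/(2*V))
A = 19321 (A = (-3*10 - 109)² = (-30 - 109)² = (-139)² = 19321)
(-15968 + A)*(r(G, 21) - 48286) = (-15968 + 19321)*((½)*(-95 + 21)/(-95) - 48286) = 3353*((½)*(-1/95)*(-74) - 48286) = 3353*(37/95 - 48286) = 3353*(-4587133/95) = -15380656949/95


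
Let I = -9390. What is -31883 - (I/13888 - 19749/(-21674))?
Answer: -2399281285837/75252128 ≈ -31883.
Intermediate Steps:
-31883 - (I/13888 - 19749/(-21674)) = -31883 - (-9390/13888 - 19749/(-21674)) = -31883 - (-9390*1/13888 - 19749*(-1/21674)) = -31883 - (-4695/6944 + 19749/21674) = -31883 - 1*17688813/75252128 = -31883 - 17688813/75252128 = -2399281285837/75252128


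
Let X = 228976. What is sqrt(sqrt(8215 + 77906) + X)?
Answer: sqrt(228976 + 3*sqrt(9569)) ≈ 478.82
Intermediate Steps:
sqrt(sqrt(8215 + 77906) + X) = sqrt(sqrt(8215 + 77906) + 228976) = sqrt(sqrt(86121) + 228976) = sqrt(3*sqrt(9569) + 228976) = sqrt(228976 + 3*sqrt(9569))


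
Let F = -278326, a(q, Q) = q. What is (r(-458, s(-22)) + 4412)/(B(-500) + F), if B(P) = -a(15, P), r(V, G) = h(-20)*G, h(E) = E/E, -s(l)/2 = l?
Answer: -4456/278341 ≈ -0.016009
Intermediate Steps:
s(l) = -2*l
h(E) = 1
r(V, G) = G (r(V, G) = 1*G = G)
B(P) = -15 (B(P) = -1*15 = -15)
(r(-458, s(-22)) + 4412)/(B(-500) + F) = (-2*(-22) + 4412)/(-15 - 278326) = (44 + 4412)/(-278341) = 4456*(-1/278341) = -4456/278341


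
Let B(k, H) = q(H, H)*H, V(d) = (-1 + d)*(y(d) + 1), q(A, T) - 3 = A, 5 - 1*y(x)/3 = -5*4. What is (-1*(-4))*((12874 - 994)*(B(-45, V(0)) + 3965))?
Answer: 452057760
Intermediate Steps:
y(x) = 75 (y(x) = 15 - (-15)*4 = 15 - 3*(-20) = 15 + 60 = 75)
q(A, T) = 3 + A
V(d) = -76 + 76*d (V(d) = (-1 + d)*(75 + 1) = (-1 + d)*76 = -76 + 76*d)
B(k, H) = H*(3 + H) (B(k, H) = (3 + H)*H = H*(3 + H))
(-1*(-4))*((12874 - 994)*(B(-45, V(0)) + 3965)) = (-1*(-4))*((12874 - 994)*((-76 + 76*0)*(3 + (-76 + 76*0)) + 3965)) = 4*(11880*((-76 + 0)*(3 + (-76 + 0)) + 3965)) = 4*(11880*(-76*(3 - 76) + 3965)) = 4*(11880*(-76*(-73) + 3965)) = 4*(11880*(5548 + 3965)) = 4*(11880*9513) = 4*113014440 = 452057760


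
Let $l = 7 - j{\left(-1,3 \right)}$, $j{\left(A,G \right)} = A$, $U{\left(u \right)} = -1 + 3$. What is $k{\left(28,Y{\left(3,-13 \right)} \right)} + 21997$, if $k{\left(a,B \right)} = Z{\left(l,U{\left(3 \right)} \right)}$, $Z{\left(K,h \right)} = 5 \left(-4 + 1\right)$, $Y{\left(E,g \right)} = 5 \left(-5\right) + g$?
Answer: $21982$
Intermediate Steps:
$U{\left(u \right)} = 2$
$Y{\left(E,g \right)} = -25 + g$
$l = 8$ ($l = 7 - -1 = 7 + 1 = 8$)
$Z{\left(K,h \right)} = -15$ ($Z{\left(K,h \right)} = 5 \left(-3\right) = -15$)
$k{\left(a,B \right)} = -15$
$k{\left(28,Y{\left(3,-13 \right)} \right)} + 21997 = -15 + 21997 = 21982$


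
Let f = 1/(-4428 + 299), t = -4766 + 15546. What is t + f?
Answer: 44510619/4129 ≈ 10780.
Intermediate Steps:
t = 10780
f = -1/4129 (f = 1/(-4129) = -1/4129 ≈ -0.00024219)
t + f = 10780 - 1/4129 = 44510619/4129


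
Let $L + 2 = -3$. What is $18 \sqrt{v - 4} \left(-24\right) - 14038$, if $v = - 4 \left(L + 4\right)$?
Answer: $-14038$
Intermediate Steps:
$L = -5$ ($L = -2 - 3 = -5$)
$v = 4$ ($v = - 4 \left(-5 + 4\right) = \left(-4\right) \left(-1\right) = 4$)
$18 \sqrt{v - 4} \left(-24\right) - 14038 = 18 \sqrt{4 - 4} \left(-24\right) - 14038 = 18 \sqrt{0} \left(-24\right) - 14038 = 18 \cdot 0 \left(-24\right) - 14038 = 0 \left(-24\right) - 14038 = 0 - 14038 = -14038$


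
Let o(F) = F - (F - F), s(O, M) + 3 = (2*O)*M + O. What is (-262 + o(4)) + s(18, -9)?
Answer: -567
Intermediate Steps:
s(O, M) = -3 + O + 2*M*O (s(O, M) = -3 + ((2*O)*M + O) = -3 + (2*M*O + O) = -3 + (O + 2*M*O) = -3 + O + 2*M*O)
o(F) = F (o(F) = F - 1*0 = F + 0 = F)
(-262 + o(4)) + s(18, -9) = (-262 + 4) + (-3 + 18 + 2*(-9)*18) = -258 + (-3 + 18 - 324) = -258 - 309 = -567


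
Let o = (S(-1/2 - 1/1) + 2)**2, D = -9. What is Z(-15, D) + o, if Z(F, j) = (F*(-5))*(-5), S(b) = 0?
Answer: -371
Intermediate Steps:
Z(F, j) = 25*F (Z(F, j) = -5*F*(-5) = 25*F)
o = 4 (o = (0 + 2)**2 = 2**2 = 4)
Z(-15, D) + o = 25*(-15) + 4 = -375 + 4 = -371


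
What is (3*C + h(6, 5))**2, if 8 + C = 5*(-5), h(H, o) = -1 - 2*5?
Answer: 12100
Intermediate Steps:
h(H, o) = -11 (h(H, o) = -1 - 10 = -11)
C = -33 (C = -8 + 5*(-5) = -8 - 25 = -33)
(3*C + h(6, 5))**2 = (3*(-33) - 11)**2 = (-99 - 11)**2 = (-110)**2 = 12100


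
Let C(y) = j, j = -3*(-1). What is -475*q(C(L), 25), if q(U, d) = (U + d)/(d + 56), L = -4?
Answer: -13300/81 ≈ -164.20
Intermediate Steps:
j = 3
C(y) = 3
q(U, d) = (U + d)/(56 + d)
-475*q(C(L), 25) = -475*(3 + 25)/(56 + 25) = -475*28/81 = -13300/81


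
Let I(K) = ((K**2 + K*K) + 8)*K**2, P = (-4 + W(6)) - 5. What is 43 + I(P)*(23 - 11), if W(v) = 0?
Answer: 165283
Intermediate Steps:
P = -9 (P = (-4 + 0) - 5 = -4 - 5 = -9)
I(K) = K**2*(8 + 2*K**2) (I(K) = ((K**2 + K**2) + 8)*K**2 = (2*K**2 + 8)*K**2 = (8 + 2*K**2)*K**2 = K**2*(8 + 2*K**2))
43 + I(P)*(23 - 11) = 43 + (2*(-9)**2*(4 + (-9)**2))*(23 - 11) = 43 + (2*81*(4 + 81))*12 = 43 + (2*81*85)*12 = 43 + 13770*12 = 43 + 165240 = 165283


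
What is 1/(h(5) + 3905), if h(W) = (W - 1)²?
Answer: 1/3921 ≈ 0.00025504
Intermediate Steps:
h(W) = (-1 + W)²
1/(h(5) + 3905) = 1/((-1 + 5)² + 3905) = 1/(4² + 3905) = 1/(16 + 3905) = 1/3921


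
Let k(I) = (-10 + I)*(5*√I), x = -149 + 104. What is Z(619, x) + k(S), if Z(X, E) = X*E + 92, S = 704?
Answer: -27763 + 27760*√11 ≈ 64307.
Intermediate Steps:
x = -45
k(I) = 5*√I*(-10 + I)
Z(X, E) = 92 + E*X (Z(X, E) = E*X + 92 = 92 + E*X)
Z(619, x) + k(S) = (92 - 45*619) + 5*√704*(-10 + 704) = (92 - 27855) + 5*(8*√11)*694 = -27763 + 27760*√11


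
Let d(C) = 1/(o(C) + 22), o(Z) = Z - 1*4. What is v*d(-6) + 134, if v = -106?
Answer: 751/6 ≈ 125.17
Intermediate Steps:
o(Z) = -4 + Z (o(Z) = Z - 4 = -4 + Z)
d(C) = 1/(18 + C) (d(C) = 1/((-4 + C) + 22) = 1/(18 + C))
v*d(-6) + 134 = -106/(18 - 6) + 134 = -106/12 + 134 = -106*1/12 + 134 = -53/6 + 134 = 751/6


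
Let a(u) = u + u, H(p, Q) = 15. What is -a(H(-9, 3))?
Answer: -30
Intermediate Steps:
a(u) = 2*u
-a(H(-9, 3)) = -2*15 = -1*30 = -30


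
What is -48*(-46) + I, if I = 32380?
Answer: 34588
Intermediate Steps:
-48*(-46) + I = -48*(-46) + 32380 = 2208 + 32380 = 34588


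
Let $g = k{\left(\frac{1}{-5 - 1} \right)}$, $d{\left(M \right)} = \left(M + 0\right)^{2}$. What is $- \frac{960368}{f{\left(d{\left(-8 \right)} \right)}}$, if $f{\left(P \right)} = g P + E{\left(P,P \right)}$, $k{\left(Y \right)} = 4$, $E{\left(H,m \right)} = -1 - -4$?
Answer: $- \frac{960368}{259} \approx -3708.0$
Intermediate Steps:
$E{\left(H,m \right)} = 3$ ($E{\left(H,m \right)} = -1 + 4 = 3$)
$d{\left(M \right)} = M^{2}$
$g = 4$
$f{\left(P \right)} = 3 + 4 P$ ($f{\left(P \right)} = 4 P + 3 = 3 + 4 P$)
$- \frac{960368}{f{\left(d{\left(-8 \right)} \right)}} = - \frac{960368}{3 + 4 \left(-8\right)^{2}} = - \frac{960368}{3 + 4 \cdot 64} = - \frac{960368}{3 + 256} = - \frac{960368}{259}$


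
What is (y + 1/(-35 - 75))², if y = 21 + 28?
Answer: 29041321/12100 ≈ 2400.1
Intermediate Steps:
y = 49
(y + 1/(-35 - 75))² = (49 + 1/(-35 - 75))² = (49 + 1/(-110))² = (49 - 1/110)² = (5389/110)² = 29041321/12100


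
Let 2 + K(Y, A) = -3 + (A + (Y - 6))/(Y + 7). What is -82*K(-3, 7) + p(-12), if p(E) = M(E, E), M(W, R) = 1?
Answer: 452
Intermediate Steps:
p(E) = 1
K(Y, A) = -5 + (-6 + A + Y)/(7 + Y) (K(Y, A) = -2 + (-3 + (A + (Y - 6))/(Y + 7)) = -2 + (-3 + (A + (-6 + Y))/(7 + Y)) = -2 + (-3 + (-6 + A + Y)/(7 + Y)) = -5 + (-6 + A + Y)/(7 + Y))
-82*K(-3, 7) + p(-12) = -82*(-41 + 7 - 4*(-3))/(7 - 3) + 1 = -82*(-41 + 7 + 12)/4 + 1 = -41*(-22)/2 + 1 = -82*(-11/2) + 1 = 451 + 1 = 452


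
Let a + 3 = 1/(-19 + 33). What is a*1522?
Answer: -31201/7 ≈ -4457.3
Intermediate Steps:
a = -41/14 (a = -3 + 1/(-19 + 33) = -3 + 1/14 = -41/14 ≈ -2.9286)
a*1522 = -41/14*1522 = -31201/7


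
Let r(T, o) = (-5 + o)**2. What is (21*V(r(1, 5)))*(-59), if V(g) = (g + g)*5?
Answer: 0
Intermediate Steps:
V(g) = 10*g (V(g) = (2*g)*5 = 10*g)
(21*V(r(1, 5)))*(-59) = (21*(10*(-5 + 5)**2))*(-59) = (21*(10*0**2))*(-59) = (21*(10*0))*(-59) = (21*0)*(-59) = 0*(-59) = 0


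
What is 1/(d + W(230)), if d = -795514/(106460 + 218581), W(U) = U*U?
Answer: 325041/17193873386 ≈ 1.8904e-5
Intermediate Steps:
W(U) = U²
d = -795514/325041 ≈ -2.4474
1/(d + W(230)) = 1/(-795514/325041 + 230²) = 1/(-795514/325041 + 52900) = 1/(17193873386/325041) = 325041/17193873386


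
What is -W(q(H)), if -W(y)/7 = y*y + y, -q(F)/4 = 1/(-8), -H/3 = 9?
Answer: 21/4 ≈ 5.2500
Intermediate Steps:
H = -27 (H = -3*9 = -27)
q(F) = ½ (q(F) = -4/(-8) = -4*(-1)/8 = -4*(-⅛) = ½)
W(y) = -7*y - 7*y² (W(y) = -7*(y*y + y) = -7*(y² + y) = -7*(y + y²) = -7*y - 7*y²)
-W(q(H)) = -(-7)*(1 + ½)/2 = -(-7)*3/(2*2) = -1*(-21/4) = 21/4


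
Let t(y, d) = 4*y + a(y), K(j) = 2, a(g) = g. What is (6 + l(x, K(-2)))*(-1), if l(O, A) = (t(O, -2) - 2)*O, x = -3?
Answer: -57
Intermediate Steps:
t(y, d) = 5*y (t(y, d) = 4*y + y = 5*y)
l(O, A) = O*(-2 + 5*O) (l(O, A) = (5*O - 2)*O = (-2 + 5*O)*O = O*(-2 + 5*O))
(6 + l(x, K(-2)))*(-1) = (6 - 3*(-2 + 5*(-3)))*(-1) = (6 - 3*(-2 - 15))*(-1) = (6 - 3*(-17))*(-1) = (6 + 51)*(-1) = 57*(-1) = -57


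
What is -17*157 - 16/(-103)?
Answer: -274891/103 ≈ -2668.8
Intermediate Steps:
-17*157 - 16/(-103) = -2669 - 16*(-1/103) = -2669 + 16/103 = -274891/103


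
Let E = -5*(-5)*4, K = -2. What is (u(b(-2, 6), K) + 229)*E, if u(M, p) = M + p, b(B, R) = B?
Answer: 22500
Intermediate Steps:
E = 100 (E = 25*4 = 100)
(u(b(-2, 6), K) + 229)*E = ((-2 - 2) + 229)*100 = (-4 + 229)*100 = 225*100 = 22500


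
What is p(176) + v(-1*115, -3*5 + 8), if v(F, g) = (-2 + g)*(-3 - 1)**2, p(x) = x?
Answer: 32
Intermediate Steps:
v(F, g) = -32 + 16*g (v(F, g) = (-2 + g)*(-4)**2 = (-2 + g)*16 = -32 + 16*g)
p(176) + v(-1*115, -3*5 + 8) = 176 + (-32 + 16*(-3*5 + 8)) = 176 + (-32 + 16*(-15 + 8)) = 176 + (-32 + 16*(-7)) = 176 + (-32 - 112) = 176 - 144 = 32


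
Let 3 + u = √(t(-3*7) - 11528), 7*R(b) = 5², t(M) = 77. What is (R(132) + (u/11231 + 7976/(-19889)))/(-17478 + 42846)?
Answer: 826144519/6610957932964 + I*√11451/284908008 ≈ 0.00012497 + 3.7559e-7*I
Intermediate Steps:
R(b) = 25/7 (R(b) = (⅐)*5² = (⅐)*25 = 25/7)
u = -3 + I*√11451 (u = -3 + √(77 - 11528) = -3 + √(-11451) = -3 + I*√11451 ≈ -3.0 + 107.01*I)
(R(132) + (u/11231 + 7976/(-19889)))/(-17478 + 42846) = (25/7 + ((-3 + I*√11451)/11231 + 7976/(-19889)))/(-17478 + 42846) = (25/7 + ((-3 + I*√11451)*(1/11231) + 7976*(-1/19889)))/25368 = (25/7 + ((-3/11231 + I*√11451/11231) - 7976/19889))*(1/25368) = (25/7 + (-89638123/223373359 + I*√11451/11231))*(1/25368) = (4956867114/1563613513 + I*√11451/11231)*(1/25368) = 826144519/6610957932964 + I*√11451/284908008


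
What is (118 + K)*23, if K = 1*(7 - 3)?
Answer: 2806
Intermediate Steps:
K = 4 (K = 1*4 = 4)
(118 + K)*23 = (118 + 4)*23 = 122*23 = 2806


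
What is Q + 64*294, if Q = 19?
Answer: 18835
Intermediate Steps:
Q + 64*294 = 19 + 64*294 = 19 + 18816 = 18835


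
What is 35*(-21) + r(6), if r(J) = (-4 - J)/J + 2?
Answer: -2204/3 ≈ -734.67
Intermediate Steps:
r(J) = 2 + (-4 - J)/J (r(J) = (-4 - J)/J + 2 = 2 + (-4 - J)/J)
35*(-21) + r(6) = 35*(-21) + (-4 + 6)/6 = -735 + (⅙)*2 = -735 + ⅓ = -2204/3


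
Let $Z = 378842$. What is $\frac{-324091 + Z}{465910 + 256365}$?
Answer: $\frac{54751}{722275} \approx 0.075804$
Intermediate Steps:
$\frac{-324091 + Z}{465910 + 256365} = \frac{-324091 + 378842}{465910 + 256365} = \frac{54751}{722275}$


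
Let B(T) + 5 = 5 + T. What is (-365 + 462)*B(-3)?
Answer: -291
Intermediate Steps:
B(T) = T (B(T) = -5 + (5 + T) = T)
(-365 + 462)*B(-3) = (-365 + 462)*(-3) = 97*(-3) = -291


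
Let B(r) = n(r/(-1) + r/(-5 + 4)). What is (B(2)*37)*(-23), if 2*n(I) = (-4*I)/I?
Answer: 1702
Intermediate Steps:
n(I) = -2 (n(I) = ((-4*I)/I)/2 = (½)*(-4) = -2)
B(r) = -2
(B(2)*37)*(-23) = -2*37*(-23) = -74*(-23) = 1702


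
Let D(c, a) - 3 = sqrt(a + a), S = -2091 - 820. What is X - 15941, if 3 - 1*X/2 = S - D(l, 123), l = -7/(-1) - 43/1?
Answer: -10107 + 2*sqrt(246) ≈ -10076.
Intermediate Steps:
S = -2911
l = -36 (l = -7*(-1) - 43*1 = 7 - 43 = -36)
D(c, a) = 3 + sqrt(2)*sqrt(a) (D(c, a) = 3 + sqrt(a + a) = 3 + sqrt(2*a) = 3 + sqrt(2)*sqrt(a))
X = 5834 + 2*sqrt(246) (X = 6 - 2*(-2911 - (3 + sqrt(2)*sqrt(123))) = 6 - 2*(-2911 - (3 + sqrt(246))) = 6 - 2*(-2911 + (-3 - sqrt(246))) = 6 - 2*(-2914 - sqrt(246)) = 6 + (5828 + 2*sqrt(246)) = 5834 + 2*sqrt(246) ≈ 5865.4)
X - 15941 = (5834 + 2*sqrt(246)) - 15941 = -10107 + 2*sqrt(246)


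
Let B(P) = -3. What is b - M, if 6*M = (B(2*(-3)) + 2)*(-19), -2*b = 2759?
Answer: -4148/3 ≈ -1382.7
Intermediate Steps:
b = -2759/2 (b = -1/2*2759 = -2759/2 ≈ -1379.5)
M = 19/6 (M = ((-3 + 2)*(-19))/6 = (-1*(-19))/6 = (1/6)*19 = 19/6 ≈ 3.1667)
b - M = -2759/2 - 1*19/6 = -2759/2 - 19/6 = -4148/3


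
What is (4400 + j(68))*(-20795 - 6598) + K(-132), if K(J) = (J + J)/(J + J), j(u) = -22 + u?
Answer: -121789277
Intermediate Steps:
K(J) = 1 (K(J) = (2*J)/((2*J)) = (2*J)*(1/(2*J)) = 1)
(4400 + j(68))*(-20795 - 6598) + K(-132) = (4400 + (-22 + 68))*(-20795 - 6598) + 1 = (4400 + 46)*(-27393) + 1 = 4446*(-27393) + 1 = -121789278 + 1 = -121789277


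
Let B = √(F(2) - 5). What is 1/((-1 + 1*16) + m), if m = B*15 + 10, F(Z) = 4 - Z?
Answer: 1/52 - 3*I*√3/260 ≈ 0.019231 - 0.019985*I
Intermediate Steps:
B = I*√3 (B = √((4 - 1*2) - 5) = √((4 - 2) - 5) = √(2 - 5) = √(-3) = I*√3 ≈ 1.732*I)
m = 10 + 15*I*√3 (m = (I*√3)*15 + 10 = 15*I*√3 + 10 = 10 + 15*I*√3 ≈ 10.0 + 25.981*I)
1/((-1 + 1*16) + m) = 1/((-1 + 1*16) + (10 + 15*I*√3)) = 1/((-1 + 16) + (10 + 15*I*√3)) = 1/(15 + (10 + 15*I*√3)) = 1/(25 + 15*I*√3)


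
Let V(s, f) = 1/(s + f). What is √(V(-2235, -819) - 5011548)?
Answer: I*√46742287229022/3054 ≈ 2238.6*I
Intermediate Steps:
V(s, f) = 1/(f + s)
√(V(-2235, -819) - 5011548) = √(1/(-819 - 2235) - 5011548) = √(1/(-3054) - 5011548) = √(-1/3054 - 5011548) = √(-15305267593/3054) = I*√46742287229022/3054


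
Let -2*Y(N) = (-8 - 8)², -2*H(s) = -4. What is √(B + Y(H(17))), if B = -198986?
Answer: I*√199114 ≈ 446.22*I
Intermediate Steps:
H(s) = 2 (H(s) = -½*(-4) = 2)
Y(N) = -128 (Y(N) = -(-8 - 8)²/2 = -½*(-16)² = -½*256 = -128)
√(B + Y(H(17))) = √(-198986 - 128) = √(-199114) = I*√199114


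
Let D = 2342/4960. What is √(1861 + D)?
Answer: 3*√79505545/620 ≈ 43.145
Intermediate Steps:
D = 1171/2480 (D = 2342*(1/4960) = 1171/2480 ≈ 0.47218)
√(1861 + D) = √(1861 + 1171/2480) = √(4616451/2480) = 3*√79505545/620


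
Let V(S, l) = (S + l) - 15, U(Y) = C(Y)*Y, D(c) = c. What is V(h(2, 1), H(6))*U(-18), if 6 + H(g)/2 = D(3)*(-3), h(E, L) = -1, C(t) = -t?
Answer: 14904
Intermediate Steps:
U(Y) = -Y² (U(Y) = (-Y)*Y = -Y²)
H(g) = -30 (H(g) = -12 + 2*(3*(-3)) = -12 + 2*(-9) = -12 - 18 = -30)
V(S, l) = -15 + S + l
V(h(2, 1), H(6))*U(-18) = (-15 - 1 - 30)*(-1*(-18)²) = -(-46)*324 = -46*(-324) = 14904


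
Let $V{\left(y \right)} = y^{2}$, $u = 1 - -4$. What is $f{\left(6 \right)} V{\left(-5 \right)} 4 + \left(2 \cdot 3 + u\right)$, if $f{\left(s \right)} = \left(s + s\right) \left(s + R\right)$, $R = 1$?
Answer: $8411$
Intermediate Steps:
$u = 5$ ($u = 1 + 4 = 5$)
$f{\left(s \right)} = 2 s \left(1 + s\right)$ ($f{\left(s \right)} = \left(s + s\right) \left(s + 1\right) = 2 s \left(1 + s\right)$)
$f{\left(6 \right)} V{\left(-5 \right)} 4 + \left(2 \cdot 3 + u\right) = 2 \cdot 6 \left(1 + 6\right) \left(-5\right)^{2} \cdot 4 + \left(2 \cdot 3 + 5\right) = 2 \cdot 6 \cdot 7 \cdot 25 \cdot 4 + \left(6 + 5\right) = 84 \cdot 100 + 11 = 8400 + 11 = 8411$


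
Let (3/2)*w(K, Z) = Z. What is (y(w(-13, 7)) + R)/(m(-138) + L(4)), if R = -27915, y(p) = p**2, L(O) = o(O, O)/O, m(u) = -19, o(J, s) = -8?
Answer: 251039/189 ≈ 1328.2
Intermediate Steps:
w(K, Z) = 2*Z/3
L(O) = -8/O
(y(w(-13, 7)) + R)/(m(-138) + L(4)) = (((2/3)*7)**2 - 27915)/(-19 - 8/4) = ((14/3)**2 - 27915)/(-19 - 8*1/4) = (196/9 - 27915)/(-19 - 2) = -251039/9/(-21) = -251039/9*(-1/21) = 251039/189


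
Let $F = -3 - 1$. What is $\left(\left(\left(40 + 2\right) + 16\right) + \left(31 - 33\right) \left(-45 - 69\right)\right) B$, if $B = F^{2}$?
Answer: $4576$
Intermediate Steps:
$F = -4$ ($F = -3 - 1 = -4$)
$B = 16$ ($B = \left(-4\right)^{2} = 16$)
$\left(\left(\left(40 + 2\right) + 16\right) + \left(31 - 33\right) \left(-45 - 69\right)\right) B = \left(\left(\left(40 + 2\right) + 16\right) + \left(31 - 33\right) \left(-45 - 69\right)\right) 16 = \left(\left(42 + 16\right) - -228\right) 16 = \left(58 + 228\right) 16 = 286 \cdot 16 = 4576$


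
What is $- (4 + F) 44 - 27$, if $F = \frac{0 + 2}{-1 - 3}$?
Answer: $-181$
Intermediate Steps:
$F = - \frac{1}{2}$ ($F = \frac{2}{-4} = 2 \left(- \frac{1}{4}\right) = - \frac{1}{2} \approx -0.5$)
$- (4 + F) 44 - 27 = - (4 - \frac{1}{2}) 44 - 27 = \left(-1\right) \frac{7}{2} \cdot 44 - 27 = \left(- \frac{7}{2}\right) 44 - 27 = -154 - 27 = -181$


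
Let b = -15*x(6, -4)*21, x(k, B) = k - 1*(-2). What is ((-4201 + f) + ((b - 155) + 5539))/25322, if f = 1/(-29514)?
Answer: -39460219/747353508 ≈ -0.052800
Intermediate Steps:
x(k, B) = 2 + k (x(k, B) = k + 2 = 2 + k)
f = -1/29514 ≈ -3.3882e-5
b = -2520 (b = -15*(2 + 6)*21 = -15*8*21 = -120*21 = -2520)
((-4201 + f) + ((b - 155) + 5539))/25322 = ((-4201 - 1/29514) + ((-2520 - 155) + 5539))/25322 = (-123988315/29514 + (-2675 + 5539))*(1/25322) = (-123988315/29514 + 2864)*(1/25322) = -39460219/29514*1/25322 = -39460219/747353508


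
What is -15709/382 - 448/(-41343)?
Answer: -649286051/15793026 ≈ -41.112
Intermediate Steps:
-15709/382 - 448/(-41343) = -15709*1/382 - 448*(-1/41343) = -15709/382 + 448/41343 = -649286051/15793026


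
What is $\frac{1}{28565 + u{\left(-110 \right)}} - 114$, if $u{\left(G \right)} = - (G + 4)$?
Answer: $- \frac{3268493}{28671} \approx -114.0$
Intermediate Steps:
$u{\left(G \right)} = -4 - G$ ($u{\left(G \right)} = - (4 + G) = -4 - G$)
$\frac{1}{28565 + u{\left(-110 \right)}} - 114 = \frac{1}{28565 - -106} - 114 = \frac{1}{28565 + \left(-4 + 110\right)} - 114 = \frac{1}{28565 + 106} - 114 = \frac{1}{28671} - 114 = - \frac{3268493}{28671}$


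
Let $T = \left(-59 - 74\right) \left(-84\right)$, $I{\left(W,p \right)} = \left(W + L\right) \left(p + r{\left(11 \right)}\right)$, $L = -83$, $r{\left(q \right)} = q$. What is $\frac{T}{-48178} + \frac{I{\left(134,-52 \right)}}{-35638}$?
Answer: $- \frac{148703769}{858483782} \approx -0.17322$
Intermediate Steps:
$I{\left(W,p \right)} = \left(-83 + W\right) \left(11 + p\right)$ ($I{\left(W,p \right)} = \left(W - 83\right) \left(p + 11\right) = \left(-83 + W\right) \left(11 + p\right)$)
$T = 11172$ ($T = \left(-133\right) \left(-84\right) = 11172$)
$\frac{T}{-48178} + \frac{I{\left(134,-52 \right)}}{-35638} = \frac{11172}{-48178} + \frac{-913 - -4316 + 11 \cdot 134 + 134 \left(-52\right)}{-35638} = 11172 \left(- \frac{1}{48178}\right) + \left(-913 + 4316 + 1474 - 6968\right) \left(- \frac{1}{35638}\right) = - \frac{5586}{24089} - - \frac{2091}{35638} = - \frac{5586}{24089} + \frac{2091}{35638} = - \frac{148703769}{858483782}$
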